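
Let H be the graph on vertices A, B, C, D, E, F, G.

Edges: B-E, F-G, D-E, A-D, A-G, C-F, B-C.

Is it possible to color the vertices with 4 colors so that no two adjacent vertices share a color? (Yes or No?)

Yes

The chromatic number is 3. The cycle E-B-C-F-G-A-D-E has odd length 7, so it cannot be 2-colored; at least 3 colors are needed.
3 colors suffice: A=1, B=1, C=2, D=2, E=3, F=1, G=2.
Since 4 ≥ 3, a proper 4-coloring certainly exists.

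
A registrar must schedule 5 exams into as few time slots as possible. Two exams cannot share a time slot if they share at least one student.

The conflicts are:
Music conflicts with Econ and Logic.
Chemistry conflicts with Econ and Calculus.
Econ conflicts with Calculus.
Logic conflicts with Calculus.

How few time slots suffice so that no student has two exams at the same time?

3

Chemistry, Econ, Calculus all conflict with each other, so at least 3 time slots are needed.
3 time slots suffice: time slot 1 → {Music, Calculus}; time slot 2 → {Econ, Logic}; time slot 3 → {Chemistry}. Every pair that conflicts lands in different time slots.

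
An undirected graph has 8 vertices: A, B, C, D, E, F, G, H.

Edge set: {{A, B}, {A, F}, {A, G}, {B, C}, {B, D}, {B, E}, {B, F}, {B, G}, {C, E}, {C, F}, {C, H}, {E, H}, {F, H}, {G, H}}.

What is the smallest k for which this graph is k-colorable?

C, F, H are mutually adjacent, so at least 3 colors are needed.
3 colors suffice: color red → {B, H}; color blue → {D, E, F, G}; color green → {A, C}. No two adjacent vertices share a color.

3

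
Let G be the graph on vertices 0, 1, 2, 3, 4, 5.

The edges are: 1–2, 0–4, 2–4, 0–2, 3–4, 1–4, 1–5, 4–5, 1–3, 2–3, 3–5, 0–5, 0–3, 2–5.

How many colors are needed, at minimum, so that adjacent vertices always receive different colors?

5

0, 2, 3, 4, 5 are mutually adjacent (a clique of size 5), so at least 5 colors are needed.
5 colors suffice: 0=purple, 1=purple, 2=green, 3=yellow, 4=red, 5=blue. Every edge joins two different colors.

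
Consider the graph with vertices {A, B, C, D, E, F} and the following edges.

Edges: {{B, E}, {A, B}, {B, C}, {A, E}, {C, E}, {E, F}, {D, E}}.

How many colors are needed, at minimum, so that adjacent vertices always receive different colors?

B, C, E form a triangle, so at least 3 colors are needed.
3 colors suffice: color 1 → {E}; color 2 → {B, D, F}; color 3 → {A, C}. Each edge has distinct colors on its endpoints.

3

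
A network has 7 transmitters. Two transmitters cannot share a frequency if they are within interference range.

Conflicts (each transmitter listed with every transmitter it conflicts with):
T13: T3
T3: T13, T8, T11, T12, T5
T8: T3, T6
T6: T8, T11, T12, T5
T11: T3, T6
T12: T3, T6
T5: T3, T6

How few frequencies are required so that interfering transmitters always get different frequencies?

2

T3 and T12 conflict, so at least 2 frequencies are needed.
2 frequencies suffice: frequency 1 → {T3, T6}; frequency 2 → {T13, T8, T11, T12, T5}. No two conflicting transmitters share a frequency.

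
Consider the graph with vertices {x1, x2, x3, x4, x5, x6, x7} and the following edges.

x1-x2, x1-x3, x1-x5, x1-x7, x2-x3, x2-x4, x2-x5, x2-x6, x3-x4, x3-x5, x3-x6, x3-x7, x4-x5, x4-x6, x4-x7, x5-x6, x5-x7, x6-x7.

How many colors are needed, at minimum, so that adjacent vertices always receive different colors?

5

x2, x3, x4, x5, x6 form a clique, so at least 5 colors are needed.
One proper 5-coloring: x1=3, x2=4, x3=1, x4=5, x5=2, x6=3, x7=4. Every edge joins two different colors.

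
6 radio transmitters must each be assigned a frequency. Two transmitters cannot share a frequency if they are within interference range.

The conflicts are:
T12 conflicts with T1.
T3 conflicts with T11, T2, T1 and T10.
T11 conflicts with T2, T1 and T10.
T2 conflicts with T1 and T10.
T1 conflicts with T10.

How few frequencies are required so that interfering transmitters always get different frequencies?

T3, T11, T2, T1, T10 are mutually in conflict, so at least 5 frequencies are needed.
Using 5 frequencies: T12=2, T3=4, T11=5, T2=3, T1=1, T10=2. Every pair that conflicts lands in different frequencies.

5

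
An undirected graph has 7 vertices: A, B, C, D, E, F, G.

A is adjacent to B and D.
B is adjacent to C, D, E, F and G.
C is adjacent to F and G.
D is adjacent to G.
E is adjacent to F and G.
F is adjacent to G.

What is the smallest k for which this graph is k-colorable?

4

B, E, F, G are mutually adjacent (a clique of size 4), so at least 4 colors are needed.
4 colors suffice: color 1 → {B}; color 2 → {A, G}; color 3 → {D, F}; color 4 → {C, E}. No two adjacent vertices share a color.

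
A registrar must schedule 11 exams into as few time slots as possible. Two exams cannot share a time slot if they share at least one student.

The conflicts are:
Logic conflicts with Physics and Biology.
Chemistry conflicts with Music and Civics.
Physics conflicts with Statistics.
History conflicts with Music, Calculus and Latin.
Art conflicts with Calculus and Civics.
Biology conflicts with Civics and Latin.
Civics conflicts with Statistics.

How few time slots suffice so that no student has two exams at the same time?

3

The cycle Physics-Statistics-Civics-Biology-Logic-Physics has odd length 5, so it cannot be 2-colored; at least 3 time slots are needed.
A valid assignment using 3 time slots: Logic=1, Chemistry=3, Physics=3, History=1, Art=2, Music=2, Biology=2, Calculus=3, Civics=1, Statistics=2, Latin=3. Each listed conflict is separated.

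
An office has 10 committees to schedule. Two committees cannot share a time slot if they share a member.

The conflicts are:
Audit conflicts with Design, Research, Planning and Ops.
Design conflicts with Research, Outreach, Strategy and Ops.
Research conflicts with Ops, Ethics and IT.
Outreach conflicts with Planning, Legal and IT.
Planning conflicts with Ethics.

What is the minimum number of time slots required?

Audit, Design, Research, Ops are mutually in conflict, so at least 4 time slots are needed.
4 time slots suffice: time slot 1 → {Research, Outreach, Strategy}; time slot 2 → {Design, Planning, Legal, IT}; time slot 3 → {Audit, Ethics}; time slot 4 → {Ops}. Each listed conflict is separated.

4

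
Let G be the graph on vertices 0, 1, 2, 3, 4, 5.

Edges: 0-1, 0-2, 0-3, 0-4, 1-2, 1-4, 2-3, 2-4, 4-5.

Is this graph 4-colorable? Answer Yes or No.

Yes

The chromatic number is 4. 0, 1, 2, 4 form a clique, so at least 4 colors are needed.
One proper 4-coloring: 0=green, 1=yellow, 2=red, 3=blue, 4=blue, 5=red.
That is already a proper 4-coloring.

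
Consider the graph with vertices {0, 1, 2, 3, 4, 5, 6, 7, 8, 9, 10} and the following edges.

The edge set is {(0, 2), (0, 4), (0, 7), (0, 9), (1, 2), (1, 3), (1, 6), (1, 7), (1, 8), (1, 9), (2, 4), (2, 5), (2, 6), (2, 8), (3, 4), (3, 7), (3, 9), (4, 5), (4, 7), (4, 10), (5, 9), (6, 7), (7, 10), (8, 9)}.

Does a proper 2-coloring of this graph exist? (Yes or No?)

No

1, 3, 7 are mutually adjacent, so at least 3 colors are needed.
So 2 colors are not enough.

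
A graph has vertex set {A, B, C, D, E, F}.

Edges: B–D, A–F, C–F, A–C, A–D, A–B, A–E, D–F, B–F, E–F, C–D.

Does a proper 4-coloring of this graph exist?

The chromatic number is 4. A, C, D, F form a clique, so at least 4 colors are needed.
One proper 4-coloring: A=1, B=4, C=4, D=3, E=3, F=2.
That is already a proper 4-coloring.

Yes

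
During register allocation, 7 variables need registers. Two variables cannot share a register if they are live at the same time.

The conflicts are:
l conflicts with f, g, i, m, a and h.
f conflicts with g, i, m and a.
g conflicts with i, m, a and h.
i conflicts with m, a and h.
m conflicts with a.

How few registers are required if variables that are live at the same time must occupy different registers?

l, f, g, i, m, a are mutually in conflict, so at least 6 registers are needed.
6 registers suffice: register 1 → {l}; register 2 → {i}; register 3 → {g}; register 4 → {f, h}; register 5 → {a}; register 6 → {m}. Every pair that conflicts lands in different registers.

6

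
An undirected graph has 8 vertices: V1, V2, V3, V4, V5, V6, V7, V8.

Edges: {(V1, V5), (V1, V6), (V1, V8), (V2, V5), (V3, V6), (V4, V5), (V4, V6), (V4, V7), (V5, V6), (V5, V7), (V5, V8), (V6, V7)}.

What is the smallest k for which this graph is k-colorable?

V4, V5, V6, V7 form a clique, so at least 4 colors are needed.
4 colors suffice: color 1 → {V3, V5}; color 2 → {V2, V6, V8}; color 3 → {V1, V7}; color 4 → {V4}. Each edge has distinct colors on its endpoints.

4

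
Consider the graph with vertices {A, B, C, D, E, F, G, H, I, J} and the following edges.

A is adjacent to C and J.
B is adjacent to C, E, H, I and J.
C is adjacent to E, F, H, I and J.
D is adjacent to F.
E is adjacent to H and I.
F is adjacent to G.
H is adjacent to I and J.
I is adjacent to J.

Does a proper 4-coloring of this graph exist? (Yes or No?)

B, C, E, H, I are mutually adjacent (a clique of size 5), so at least 5 colors are needed.
So 4 colors are not enough.

No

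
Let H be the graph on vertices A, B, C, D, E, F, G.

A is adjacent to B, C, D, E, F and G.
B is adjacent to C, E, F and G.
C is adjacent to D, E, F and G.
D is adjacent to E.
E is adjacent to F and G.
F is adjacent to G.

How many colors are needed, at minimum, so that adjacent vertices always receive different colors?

6

A, B, C, E, F, G are pairwise adjacent (a clique of size 6), so at least 6 colors are needed.
One proper 6-coloring: A=1, B=4, C=2, D=4, E=3, F=6, G=5. No two adjacent vertices share a color.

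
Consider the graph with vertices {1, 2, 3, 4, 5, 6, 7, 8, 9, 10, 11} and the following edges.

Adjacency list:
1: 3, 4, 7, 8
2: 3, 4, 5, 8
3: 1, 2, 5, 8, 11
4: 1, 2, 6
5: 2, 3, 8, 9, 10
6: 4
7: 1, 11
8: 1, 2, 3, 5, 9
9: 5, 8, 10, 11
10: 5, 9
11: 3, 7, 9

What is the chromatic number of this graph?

2, 3, 5, 8 are pairwise adjacent (a clique of size 4), so at least 4 colors are needed.
A valid assignment using 4 colors: 1=red, 2=yellow, 3=green, 4=blue, 5=red, 6=red, 7=blue, 8=blue, 9=green, 10=blue, 11=red. Each edge has distinct colors on its endpoints.

4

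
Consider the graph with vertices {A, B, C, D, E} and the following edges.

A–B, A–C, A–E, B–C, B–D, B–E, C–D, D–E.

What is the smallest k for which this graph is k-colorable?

3

B, D, E form a triangle, so at least 3 colors are needed.
One proper 3-coloring: A=3, B=1, C=2, D=3, E=2. Every edge joins two different colors.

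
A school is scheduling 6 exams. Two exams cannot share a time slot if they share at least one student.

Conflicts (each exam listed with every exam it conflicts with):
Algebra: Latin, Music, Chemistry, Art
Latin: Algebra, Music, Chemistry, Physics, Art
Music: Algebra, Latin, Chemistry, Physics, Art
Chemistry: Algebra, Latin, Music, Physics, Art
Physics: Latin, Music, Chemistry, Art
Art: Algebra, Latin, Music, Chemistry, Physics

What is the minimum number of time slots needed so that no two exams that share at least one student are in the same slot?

5

Latin, Music, Chemistry, Physics, Art pairwise conflict, so at least 5 time slots are needed.
5 time slots suffice: time slot 1 → {Art}; time slot 2 → {Music}; time slot 3 → {Chemistry}; time slot 4 → {Latin}; time slot 5 → {Algebra, Physics}. Each listed conflict is separated.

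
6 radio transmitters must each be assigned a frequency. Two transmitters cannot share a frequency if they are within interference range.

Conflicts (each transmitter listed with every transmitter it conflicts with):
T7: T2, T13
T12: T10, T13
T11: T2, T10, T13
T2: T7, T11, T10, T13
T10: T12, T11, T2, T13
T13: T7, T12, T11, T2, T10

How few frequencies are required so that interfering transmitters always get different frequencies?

T11, T2, T10, T13 are mutually in conflict, so at least 4 frequencies are needed.
Using 4 frequencies: T7=3, T12=2, T11=4, T2=2, T10=3, T13=1. Each listed conflict is separated.

4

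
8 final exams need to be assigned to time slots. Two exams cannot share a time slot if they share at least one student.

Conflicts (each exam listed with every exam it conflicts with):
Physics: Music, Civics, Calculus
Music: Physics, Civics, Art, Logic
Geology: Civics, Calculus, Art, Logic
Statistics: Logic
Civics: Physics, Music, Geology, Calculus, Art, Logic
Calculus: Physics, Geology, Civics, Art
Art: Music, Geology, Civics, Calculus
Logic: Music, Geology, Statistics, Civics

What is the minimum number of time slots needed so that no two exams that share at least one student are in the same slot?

4

Geology, Civics, Calculus, Art all conflict with each other, so at least 4 time slots are needed.
4 time slots suffice: time slot 1 → {Statistics, Civics}; time slot 2 → {Music, Calculus}; time slot 3 → {Physics, Art, Logic}; time slot 4 → {Geology}. No two conflicting exams share a time slot.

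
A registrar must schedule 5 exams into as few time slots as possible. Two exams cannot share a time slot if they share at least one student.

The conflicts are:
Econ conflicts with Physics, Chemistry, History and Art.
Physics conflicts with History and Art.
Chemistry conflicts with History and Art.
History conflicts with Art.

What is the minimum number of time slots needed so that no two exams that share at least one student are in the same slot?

4

Econ, Physics, History, Art are mutually in conflict, so at least 4 time slots are needed.
4 time slots suffice: time slot 1 → {Art}; time slot 2 → {Econ}; time slot 3 → {History}; time slot 4 → {Physics, Chemistry}. No two conflicting exams share a time slot.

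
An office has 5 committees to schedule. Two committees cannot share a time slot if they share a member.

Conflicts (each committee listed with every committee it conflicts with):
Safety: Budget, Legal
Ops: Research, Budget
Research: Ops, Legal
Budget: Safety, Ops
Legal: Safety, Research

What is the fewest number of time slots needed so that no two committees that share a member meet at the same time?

3

The cycle Ops-Research-Legal-Safety-Budget-Ops has odd length 5, so it cannot be 2-colored; at least 3 time slots are needed.
3 time slots suffice: time slot 1 → {Ops, Legal}; time slot 2 → {Research, Budget}; time slot 3 → {Safety}. Every pair that conflicts lands in different time slots.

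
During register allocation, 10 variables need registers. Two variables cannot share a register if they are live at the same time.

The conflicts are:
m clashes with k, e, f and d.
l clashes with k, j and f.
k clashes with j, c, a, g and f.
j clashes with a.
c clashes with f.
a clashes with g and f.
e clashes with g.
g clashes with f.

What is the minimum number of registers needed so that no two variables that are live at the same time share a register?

k, a, g, f all conflict with each other, so at least 4 registers are needed.
Using 4 registers: m=3, l=3, k=1, j=2, c=3, a=3, e=1, g=4, f=2, d=1. Each listed conflict is separated.

4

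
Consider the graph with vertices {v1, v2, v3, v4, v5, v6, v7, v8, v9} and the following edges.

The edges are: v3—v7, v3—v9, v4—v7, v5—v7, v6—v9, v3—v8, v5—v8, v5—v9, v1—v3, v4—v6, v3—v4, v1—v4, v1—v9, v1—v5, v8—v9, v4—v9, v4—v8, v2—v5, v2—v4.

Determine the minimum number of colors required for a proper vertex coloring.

4

v1, v3, v4, v9 form a clique, so at least 4 colors are needed.
4 colors suffice: color 1 → {v4, v5}; color 2 → {v2, v7, v9}; color 3 → {v3, v6}; color 4 → {v1, v8}. No two adjacent vertices share a color.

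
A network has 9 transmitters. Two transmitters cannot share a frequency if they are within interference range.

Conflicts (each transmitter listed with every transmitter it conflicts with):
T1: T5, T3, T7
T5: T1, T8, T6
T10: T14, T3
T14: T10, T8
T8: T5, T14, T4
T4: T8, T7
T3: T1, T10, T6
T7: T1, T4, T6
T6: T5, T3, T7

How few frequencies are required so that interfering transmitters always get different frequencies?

The cycle T5-T6-T7-T4-T8-T5 has odd length 5, so it cannot be 2-colored; at least 3 frequencies are needed.
A valid assignment using 3 frequencies: T1=2, T5=3, T10=3, T14=2, T8=1, T4=2, T3=1, T7=1, T6=2. Each listed conflict is separated.

3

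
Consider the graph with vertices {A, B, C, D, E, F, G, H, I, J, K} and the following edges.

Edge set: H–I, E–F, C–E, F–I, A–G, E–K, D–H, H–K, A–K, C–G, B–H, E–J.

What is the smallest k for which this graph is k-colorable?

The cycle K-E-C-G-A-K has odd length 5, so it cannot be 2-colored; at least 3 colors are needed.
3 colors suffice: color 1 → {A, E, H}; color 2 → {B, C, D, F, J, K}; color 3 → {G, I}. No two adjacent vertices share a color.

3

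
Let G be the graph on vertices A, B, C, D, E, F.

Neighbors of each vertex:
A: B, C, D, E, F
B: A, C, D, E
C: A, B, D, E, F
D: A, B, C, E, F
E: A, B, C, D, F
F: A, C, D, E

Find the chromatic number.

5

A, C, D, E, F are pairwise adjacent (a clique of size 5), so at least 5 colors are needed.
One proper 5-coloring: A=3, B=5, C=2, D=4, E=1, F=5. No two adjacent vertices share a color.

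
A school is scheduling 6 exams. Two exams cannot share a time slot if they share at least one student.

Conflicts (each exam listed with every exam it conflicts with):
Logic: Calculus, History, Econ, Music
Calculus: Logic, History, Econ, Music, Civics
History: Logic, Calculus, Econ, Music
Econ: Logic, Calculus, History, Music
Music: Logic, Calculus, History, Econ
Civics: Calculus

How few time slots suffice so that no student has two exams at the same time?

5

Logic, Calculus, History, Econ, Music pairwise conflict, so at least 5 time slots are needed.
5 time slots suffice: time slot 1 → {Calculus}; time slot 2 → {Logic, Civics}; time slot 3 → {History}; time slot 4 → {Music}; time slot 5 → {Econ}. Each listed conflict is separated.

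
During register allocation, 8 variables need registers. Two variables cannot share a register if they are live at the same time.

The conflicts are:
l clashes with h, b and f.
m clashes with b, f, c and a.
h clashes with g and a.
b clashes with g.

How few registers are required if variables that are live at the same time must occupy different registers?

3

The cycle h-l-b-m-a-h has odd length 5, so it cannot be 2-colored; at least 3 registers are needed.
3 registers suffice: register 1 → {l, m, g}; register 2 → {h, b, f, c}; register 3 → {a}. Each listed conflict is separated.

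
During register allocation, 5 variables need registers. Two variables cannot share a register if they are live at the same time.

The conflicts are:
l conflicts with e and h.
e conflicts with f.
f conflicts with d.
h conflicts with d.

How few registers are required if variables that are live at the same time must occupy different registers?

3

The cycle l-e-f-d-h-l has odd length 5, so it cannot be 2-colored; at least 3 registers are needed.
3 registers suffice: l=1, e=2, f=1, h=2, d=3. Each listed conflict is separated.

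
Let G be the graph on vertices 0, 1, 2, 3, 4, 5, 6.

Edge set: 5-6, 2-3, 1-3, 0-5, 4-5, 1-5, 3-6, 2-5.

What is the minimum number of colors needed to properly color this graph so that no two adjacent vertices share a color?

5 and 6 are adjacent, so at least 2 colors are needed.
2 colors suffice: color a → {3, 5}; color b → {0, 1, 2, 4, 6}. Each edge has distinct colors on its endpoints.

2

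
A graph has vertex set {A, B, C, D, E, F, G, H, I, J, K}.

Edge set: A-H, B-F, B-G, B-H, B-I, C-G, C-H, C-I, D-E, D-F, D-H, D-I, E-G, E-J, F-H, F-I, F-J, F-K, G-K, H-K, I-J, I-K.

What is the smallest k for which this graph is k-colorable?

D, F, H are pairwise adjacent, so at least 3 colors are needed.
3 colors suffice: color 1 → {G, H, I}; color 2 → {A, C, E, F}; color 3 → {B, D, J, K}. Every edge joins two different colors.

3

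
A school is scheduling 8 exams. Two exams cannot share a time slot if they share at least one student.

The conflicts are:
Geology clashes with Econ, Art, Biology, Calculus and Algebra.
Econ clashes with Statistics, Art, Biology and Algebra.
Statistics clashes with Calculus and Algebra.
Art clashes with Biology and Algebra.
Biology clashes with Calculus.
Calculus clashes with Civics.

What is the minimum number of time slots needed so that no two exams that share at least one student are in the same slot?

4

Geology, Econ, Art, Algebra all conflict with each other, so at least 4 time slots are needed.
4 time slots suffice: time slot 1 → {Econ, Calculus}; time slot 2 → {Geology, Statistics, Civics}; time slot 3 → {Biology, Algebra}; time slot 4 → {Art}. Each listed conflict is separated.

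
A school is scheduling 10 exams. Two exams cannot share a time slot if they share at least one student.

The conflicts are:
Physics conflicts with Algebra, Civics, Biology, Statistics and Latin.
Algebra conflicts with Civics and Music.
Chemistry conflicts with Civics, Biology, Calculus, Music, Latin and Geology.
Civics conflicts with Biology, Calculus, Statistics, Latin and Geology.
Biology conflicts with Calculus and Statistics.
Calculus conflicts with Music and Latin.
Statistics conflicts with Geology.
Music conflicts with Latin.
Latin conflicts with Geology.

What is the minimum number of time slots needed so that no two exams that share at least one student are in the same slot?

Physics, Civics, Biology, Statistics pairwise conflict, so at least 4 time slots are needed.
A valid assignment using 4 time slots: Physics=4, Algebra=2, Chemistry=3, Civics=1, Biology=2, Calculus=4, Statistics=3, Music=1, Latin=2, Geology=4. Every pair that conflicts lands in different time slots.

4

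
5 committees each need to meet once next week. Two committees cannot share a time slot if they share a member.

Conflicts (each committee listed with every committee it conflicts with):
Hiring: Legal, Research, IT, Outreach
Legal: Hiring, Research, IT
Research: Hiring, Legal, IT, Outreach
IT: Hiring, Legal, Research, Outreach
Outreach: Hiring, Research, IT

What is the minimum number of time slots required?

Hiring, Legal, Research, IT are mutually in conflict, so at least 4 time slots are needed.
4 time slots suffice: time slot 1 → {Hiring}; time slot 2 → {Research}; time slot 3 → {IT}; time slot 4 → {Legal, Outreach}. Each listed conflict is separated.

4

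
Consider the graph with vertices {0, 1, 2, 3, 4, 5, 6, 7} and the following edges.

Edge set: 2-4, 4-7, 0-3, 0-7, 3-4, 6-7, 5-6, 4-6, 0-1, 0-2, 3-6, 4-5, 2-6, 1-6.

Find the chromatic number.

3

2, 4, 6 are pairwise adjacent, so at least 3 colors are needed.
3 colors suffice: color a → {0, 6}; color b → {1, 4}; color c → {2, 3, 5, 7}. Every edge joins two different colors.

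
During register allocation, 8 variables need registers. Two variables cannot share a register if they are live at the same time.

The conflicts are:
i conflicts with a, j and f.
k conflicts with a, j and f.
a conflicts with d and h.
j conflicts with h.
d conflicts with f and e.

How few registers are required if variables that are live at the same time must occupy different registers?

a and h conflict, so at least 2 registers are needed.
2 registers suffice: register 1 → {a, j, f, e}; register 2 → {i, k, d, h}. No two conflicting variables share a register.

2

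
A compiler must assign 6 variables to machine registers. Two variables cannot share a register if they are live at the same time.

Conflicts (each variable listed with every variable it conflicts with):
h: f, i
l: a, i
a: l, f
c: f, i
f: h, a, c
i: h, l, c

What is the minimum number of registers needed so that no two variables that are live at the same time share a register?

The cycle c-f-a-l-i-c has odd length 5, so it cannot be 2-colored; at least 3 registers are needed.
3 registers suffice: register 1 → {f, i}; register 2 → {h, a, c}; register 3 → {l}. No two conflicting variables share a register.

3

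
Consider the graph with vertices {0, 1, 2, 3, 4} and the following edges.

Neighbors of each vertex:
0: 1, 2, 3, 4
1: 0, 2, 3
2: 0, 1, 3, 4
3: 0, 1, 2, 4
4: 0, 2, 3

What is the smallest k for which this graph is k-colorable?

0, 2, 3, 4 are pairwise adjacent (a clique of size 4), so at least 4 colors are needed.
One proper 4-coloring: 0=b, 1=d, 2=a, 3=c, 4=d. Each edge has distinct colors on its endpoints.

4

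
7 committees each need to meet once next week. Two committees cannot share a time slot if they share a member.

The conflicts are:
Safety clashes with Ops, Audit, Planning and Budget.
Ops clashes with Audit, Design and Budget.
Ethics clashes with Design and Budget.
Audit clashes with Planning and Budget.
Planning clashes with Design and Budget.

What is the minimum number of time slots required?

4

Safety, Audit, Planning, Budget all conflict with each other, so at least 4 time slots are needed.
4 time slots suffice: time slot 1 → {Design, Budget}; time slot 2 → {Ops, Ethics, Planning}; time slot 3 → {Audit}; time slot 4 → {Safety}. Every pair that conflicts lands in different time slots.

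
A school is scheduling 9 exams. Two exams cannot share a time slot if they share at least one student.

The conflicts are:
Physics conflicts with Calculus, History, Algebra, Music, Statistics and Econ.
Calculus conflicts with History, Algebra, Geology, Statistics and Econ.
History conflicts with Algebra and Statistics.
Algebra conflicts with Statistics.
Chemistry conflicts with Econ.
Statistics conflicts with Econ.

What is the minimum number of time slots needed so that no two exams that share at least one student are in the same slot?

Physics, Calculus, History, Algebra, Statistics pairwise conflict, so at least 5 time slots are needed.
Using 5 time slots: Physics=2, Calculus=1, History=5, Algebra=4, Chemistry=1, Geology=2, Music=1, Statistics=3, Econ=4. Every pair that conflicts lands in different time slots.

5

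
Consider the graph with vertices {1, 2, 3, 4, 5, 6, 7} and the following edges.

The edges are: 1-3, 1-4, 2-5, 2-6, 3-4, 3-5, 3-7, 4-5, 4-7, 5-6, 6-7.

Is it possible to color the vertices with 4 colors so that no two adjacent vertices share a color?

The chromatic number is 3. 1, 3, 4 are mutually adjacent, so at least 3 colors are needed.
A valid assignment using 3 colors: 1=blue, 2=green, 3=red, 4=green, 5=blue, 6=red, 7=blue.
Since 4 ≥ 3, a proper 4-coloring certainly exists.

Yes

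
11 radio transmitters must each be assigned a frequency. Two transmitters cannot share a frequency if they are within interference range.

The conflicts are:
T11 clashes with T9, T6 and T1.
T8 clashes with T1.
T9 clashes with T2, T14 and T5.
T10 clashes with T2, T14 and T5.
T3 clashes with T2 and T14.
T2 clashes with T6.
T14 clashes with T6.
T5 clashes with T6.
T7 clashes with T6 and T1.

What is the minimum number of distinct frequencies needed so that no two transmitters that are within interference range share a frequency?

2

T3 and T14 conflict, so at least 2 frequencies are needed.
2 frequencies suffice: T11=2, T8=2, T9=1, T10=1, T3=1, T2=2, T14=2, T5=2, T7=2, T6=1, T1=1. No two conflicting transmitters share a frequency.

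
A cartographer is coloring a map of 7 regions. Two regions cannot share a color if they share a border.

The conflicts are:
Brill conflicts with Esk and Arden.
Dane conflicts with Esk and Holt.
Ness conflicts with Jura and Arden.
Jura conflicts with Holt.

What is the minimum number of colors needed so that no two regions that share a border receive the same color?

3

The cycle Dane-Holt-Jura-Ness-Arden-Brill-Esk-Dane has odd length 7, so it cannot be 2-colored; at least 3 colors are needed.
A valid assignment using 3 colors: Brill=1, Dane=3, Ness=1, Jura=2, Esk=2, Arden=2, Holt=1. Every pair that conflicts lands in different colors.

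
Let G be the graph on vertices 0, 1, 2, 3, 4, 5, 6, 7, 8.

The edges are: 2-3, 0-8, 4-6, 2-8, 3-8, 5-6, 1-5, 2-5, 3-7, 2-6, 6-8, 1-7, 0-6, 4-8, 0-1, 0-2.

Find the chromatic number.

4

0, 2, 6, 8 are pairwise adjacent (a clique of size 4), so at least 4 colors are needed.
4 colors suffice: color red → {1, 2, 4}; color blue → {3, 6}; color green → {5, 7, 8}; color yellow → {0}. Each edge has distinct colors on its endpoints.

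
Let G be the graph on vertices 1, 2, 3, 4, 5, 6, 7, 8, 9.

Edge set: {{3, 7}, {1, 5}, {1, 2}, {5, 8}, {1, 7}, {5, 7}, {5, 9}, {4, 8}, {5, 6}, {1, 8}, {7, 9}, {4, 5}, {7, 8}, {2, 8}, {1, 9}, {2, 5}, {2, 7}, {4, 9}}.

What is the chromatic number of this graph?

1, 2, 5, 7, 8 are pairwise adjacent (a clique of size 5), so at least 5 colors are needed.
5 colors suffice: 1=c, 2=e, 3=a, 4=b, 5=a, 6=b, 7=b, 8=d, 9=d. Every edge joins two different colors.

5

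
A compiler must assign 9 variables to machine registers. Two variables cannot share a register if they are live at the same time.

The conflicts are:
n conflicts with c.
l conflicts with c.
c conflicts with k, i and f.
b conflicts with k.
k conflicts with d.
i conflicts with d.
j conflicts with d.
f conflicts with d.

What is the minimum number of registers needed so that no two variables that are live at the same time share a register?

i and d conflict, so at least 2 registers are needed.
2 registers suffice: register 1 → {c, b, d}; register 2 → {n, l, k, i, j, f}. No two conflicting variables share a register.

2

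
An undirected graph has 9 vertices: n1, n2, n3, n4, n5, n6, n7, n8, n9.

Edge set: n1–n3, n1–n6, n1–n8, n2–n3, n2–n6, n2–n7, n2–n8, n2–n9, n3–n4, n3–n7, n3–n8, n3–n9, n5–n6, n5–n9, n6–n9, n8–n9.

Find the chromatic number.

n2, n3, n8, n9 are mutually adjacent (a clique of size 4), so at least 4 colors are needed.
A valid assignment using 4 colors: n1=2, n2=2, n3=1, n4=2, n5=2, n6=1, n7=3, n8=4, n9=3. Each edge has distinct colors on its endpoints.

4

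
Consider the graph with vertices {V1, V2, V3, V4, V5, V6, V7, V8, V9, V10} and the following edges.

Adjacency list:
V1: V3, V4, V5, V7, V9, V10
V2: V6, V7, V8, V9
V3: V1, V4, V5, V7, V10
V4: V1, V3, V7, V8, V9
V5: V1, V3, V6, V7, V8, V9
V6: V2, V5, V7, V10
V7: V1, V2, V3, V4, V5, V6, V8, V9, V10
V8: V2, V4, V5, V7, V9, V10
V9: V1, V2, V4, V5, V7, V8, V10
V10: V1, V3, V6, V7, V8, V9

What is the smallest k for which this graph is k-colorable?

4

V1, V5, V7, V9 are mutually adjacent (a clique of size 4), so at least 4 colors are needed.
One proper 4-coloring: V1=3, V2=4, V3=2, V4=4, V5=4, V6=2, V7=1, V8=3, V9=2, V10=4. Each edge has distinct colors on its endpoints.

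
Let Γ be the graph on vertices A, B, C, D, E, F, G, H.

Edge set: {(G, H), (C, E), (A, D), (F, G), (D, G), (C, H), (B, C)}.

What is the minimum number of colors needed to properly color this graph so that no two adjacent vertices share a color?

2

C and H are adjacent, so at least 2 colors are needed.
A valid assignment using 2 colors: A=1, B=2, C=1, D=2, E=2, F=2, G=1, H=2. Each edge has distinct colors on its endpoints.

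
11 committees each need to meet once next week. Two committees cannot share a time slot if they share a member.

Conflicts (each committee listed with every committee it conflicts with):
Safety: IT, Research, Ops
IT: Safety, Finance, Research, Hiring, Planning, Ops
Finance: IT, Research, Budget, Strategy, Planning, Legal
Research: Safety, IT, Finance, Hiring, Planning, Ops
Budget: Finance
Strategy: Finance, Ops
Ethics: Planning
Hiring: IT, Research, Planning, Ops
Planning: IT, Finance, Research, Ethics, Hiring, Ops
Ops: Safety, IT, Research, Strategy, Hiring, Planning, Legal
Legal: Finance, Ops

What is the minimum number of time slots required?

IT, Research, Hiring, Planning, Ops all conflict with each other, so at least 5 time slots are needed.
5 time slots suffice: time slot 1 → {Finance, Ethics, Ops}; time slot 2 → {IT, Budget, Strategy, Legal}; time slot 3 → {Research}; time slot 4 → {Safety, Planning}; time slot 5 → {Hiring}. Each listed conflict is separated.

5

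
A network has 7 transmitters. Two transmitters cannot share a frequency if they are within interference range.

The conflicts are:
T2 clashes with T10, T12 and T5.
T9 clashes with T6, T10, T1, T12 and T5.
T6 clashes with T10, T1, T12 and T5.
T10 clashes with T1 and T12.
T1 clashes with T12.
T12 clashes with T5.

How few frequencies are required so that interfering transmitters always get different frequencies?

5

T9, T6, T10, T1, T12 pairwise conflict, so at least 5 frequencies are needed.
5 frequencies suffice: frequency 1 → {T12}; frequency 2 → {T10, T5}; frequency 3 → {T2, T6}; frequency 4 → {T9}; frequency 5 → {T1}. Each listed conflict is separated.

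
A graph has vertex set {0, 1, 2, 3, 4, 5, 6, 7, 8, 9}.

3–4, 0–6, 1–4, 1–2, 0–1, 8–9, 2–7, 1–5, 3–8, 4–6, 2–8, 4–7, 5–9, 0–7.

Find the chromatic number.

3

The cycle 8-2-7-4-3-8 has odd length 5, so it cannot be 2-colored; at least 3 colors are needed.
3 colors suffice: color red → {1, 6, 7, 8}; color blue → {0, 2, 4, 9}; color green → {3, 5}. No two adjacent vertices share a color.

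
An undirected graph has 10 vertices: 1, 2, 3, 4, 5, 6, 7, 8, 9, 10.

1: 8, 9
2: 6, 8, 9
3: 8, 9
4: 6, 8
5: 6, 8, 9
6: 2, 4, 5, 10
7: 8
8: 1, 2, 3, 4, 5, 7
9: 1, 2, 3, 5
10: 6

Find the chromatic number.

2 and 6 are adjacent, so at least 2 colors are needed.
One proper 2-coloring: 1=b, 2=b, 3=b, 4=b, 5=b, 6=a, 7=b, 8=a, 9=a, 10=b. Every edge joins two different colors.

2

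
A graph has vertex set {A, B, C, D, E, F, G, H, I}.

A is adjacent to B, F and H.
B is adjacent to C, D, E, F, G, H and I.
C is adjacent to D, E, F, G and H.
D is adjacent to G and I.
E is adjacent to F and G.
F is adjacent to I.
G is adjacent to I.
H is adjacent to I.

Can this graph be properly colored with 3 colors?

No

B, C, D, G form a clique, so at least 4 colors are needed.
So 3 colors are not enough.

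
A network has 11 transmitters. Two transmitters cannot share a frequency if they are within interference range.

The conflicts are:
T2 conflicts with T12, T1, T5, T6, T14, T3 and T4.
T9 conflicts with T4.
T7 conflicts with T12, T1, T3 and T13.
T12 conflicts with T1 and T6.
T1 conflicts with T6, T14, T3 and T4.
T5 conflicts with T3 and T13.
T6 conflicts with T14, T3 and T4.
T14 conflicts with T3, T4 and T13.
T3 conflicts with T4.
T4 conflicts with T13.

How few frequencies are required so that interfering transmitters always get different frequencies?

T2, T1, T6, T14, T3, T4 all conflict with each other, so at least 6 frequencies are needed.
6 frequencies suffice: frequency 1 → {T2, T9, T7}; frequency 2 → {T1, T13}; frequency 3 → {T12, T5, T4}; frequency 4 → {T3}; frequency 5 → {T6}; frequency 6 → {T14}. No two conflicting transmitters share a frequency.

6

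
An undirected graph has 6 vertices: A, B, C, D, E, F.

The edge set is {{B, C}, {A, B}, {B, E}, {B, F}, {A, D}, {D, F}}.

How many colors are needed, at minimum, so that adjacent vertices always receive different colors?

2

A and D are adjacent, so at least 2 colors are needed.
2 colors suffice: color 1 → {B, D}; color 2 → {A, C, E, F}. No two adjacent vertices share a color.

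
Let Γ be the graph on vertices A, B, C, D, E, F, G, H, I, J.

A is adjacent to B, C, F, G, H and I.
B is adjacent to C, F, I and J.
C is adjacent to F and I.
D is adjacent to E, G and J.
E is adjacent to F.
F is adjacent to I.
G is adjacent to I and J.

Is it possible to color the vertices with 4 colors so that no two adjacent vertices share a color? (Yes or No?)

No

A, B, C, F, I form a clique, so at least 5 colors are needed.
So 4 colors are not enough.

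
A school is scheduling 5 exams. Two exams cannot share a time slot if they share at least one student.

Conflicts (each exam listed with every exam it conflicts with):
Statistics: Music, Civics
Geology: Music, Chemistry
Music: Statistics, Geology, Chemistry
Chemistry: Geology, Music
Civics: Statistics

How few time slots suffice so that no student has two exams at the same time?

Geology, Music, Chemistry pairwise conflict, so at least 3 time slots are needed.
3 time slots suffice: time slot 1 → {Music, Civics}; time slot 2 → {Statistics, Chemistry}; time slot 3 → {Geology}. Every pair that conflicts lands in different time slots.

3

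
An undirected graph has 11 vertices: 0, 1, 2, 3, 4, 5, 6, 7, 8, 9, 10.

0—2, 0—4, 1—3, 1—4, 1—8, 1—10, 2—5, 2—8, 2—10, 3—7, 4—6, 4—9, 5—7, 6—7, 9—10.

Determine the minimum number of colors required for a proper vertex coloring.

3

The cycle 1-3-7-6-4-1 has odd length 5, so it cannot be 2-colored; at least 3 colors are needed.
One proper 3-coloring: 0=green, 1=red, 2=red, 3=blue, 4=blue, 5=blue, 6=green, 7=red, 8=blue, 9=red, 10=blue. Every edge joins two different colors.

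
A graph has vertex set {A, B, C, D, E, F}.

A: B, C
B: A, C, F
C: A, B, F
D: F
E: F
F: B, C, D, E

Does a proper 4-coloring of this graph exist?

Yes

The chromatic number is 3. A, B, C form a triangle, so at least 3 colors are needed.
3 colors suffice: color 1 → {A, F}; color 2 → {C, D, E}; color 3 → {B}.
Since 4 ≥ 3, a proper 4-coloring certainly exists.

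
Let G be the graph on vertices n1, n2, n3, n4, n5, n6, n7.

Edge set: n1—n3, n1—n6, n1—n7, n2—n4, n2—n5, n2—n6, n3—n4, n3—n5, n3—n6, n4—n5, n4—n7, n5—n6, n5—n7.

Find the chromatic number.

n3, n4, n5 form a triangle, so at least 3 colors are needed.
3 colors suffice: color R → {n1, n5}; color B → {n4, n6}; color G → {n2, n3, n7}. Each edge has distinct colors on its endpoints.

3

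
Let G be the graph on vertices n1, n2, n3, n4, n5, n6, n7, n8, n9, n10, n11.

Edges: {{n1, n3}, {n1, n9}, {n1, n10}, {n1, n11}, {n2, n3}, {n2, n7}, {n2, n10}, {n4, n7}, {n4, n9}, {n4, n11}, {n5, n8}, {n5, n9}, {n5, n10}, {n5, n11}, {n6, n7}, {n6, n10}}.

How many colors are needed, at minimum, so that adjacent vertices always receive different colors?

n4 and n9 are adjacent, so at least 2 colors are needed.
2 colors suffice: color 1 → {n1, n2, n4, n5, n6}; color 2 → {n3, n7, n8, n9, n10, n11}. No two adjacent vertices share a color.

2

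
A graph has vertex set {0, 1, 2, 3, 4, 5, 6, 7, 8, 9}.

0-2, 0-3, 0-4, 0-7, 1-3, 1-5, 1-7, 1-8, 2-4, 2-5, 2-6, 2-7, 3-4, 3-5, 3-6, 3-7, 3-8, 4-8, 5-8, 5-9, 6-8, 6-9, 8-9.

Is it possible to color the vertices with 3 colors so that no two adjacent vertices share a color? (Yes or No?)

1, 3, 5, 8 are pairwise adjacent (a clique of size 4), so at least 4 colors are needed.
So 3 colors are not enough.

No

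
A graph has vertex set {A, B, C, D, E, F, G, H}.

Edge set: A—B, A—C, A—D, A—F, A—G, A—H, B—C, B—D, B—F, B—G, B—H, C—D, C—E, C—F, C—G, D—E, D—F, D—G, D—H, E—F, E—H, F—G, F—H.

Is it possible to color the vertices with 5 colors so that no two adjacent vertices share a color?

No

A, B, C, D, F, G are pairwise adjacent (a clique of size 6), so at least 6 colors are needed.
So 5 colors are not enough.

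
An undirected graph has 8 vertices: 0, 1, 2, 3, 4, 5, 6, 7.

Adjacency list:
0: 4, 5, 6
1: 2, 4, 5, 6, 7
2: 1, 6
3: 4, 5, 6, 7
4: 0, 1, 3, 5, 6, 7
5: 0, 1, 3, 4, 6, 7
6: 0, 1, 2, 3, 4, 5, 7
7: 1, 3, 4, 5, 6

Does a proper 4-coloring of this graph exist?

1, 4, 5, 6, 7 are pairwise adjacent (a clique of size 5), so at least 5 colors are needed.
So 4 colors are not enough.

No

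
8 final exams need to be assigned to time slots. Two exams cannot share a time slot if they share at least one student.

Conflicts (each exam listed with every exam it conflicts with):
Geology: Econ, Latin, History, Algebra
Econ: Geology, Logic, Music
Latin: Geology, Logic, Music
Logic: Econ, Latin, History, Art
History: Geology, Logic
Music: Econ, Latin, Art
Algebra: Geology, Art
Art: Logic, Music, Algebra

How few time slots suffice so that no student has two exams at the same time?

The cycle Algebra-Art-Music-Latin-Geology-Algebra has odd length 5, so it cannot be 2-colored; at least 3 time slots are needed.
A valid assignment using 3 time slots: Geology=1, Econ=2, Latin=2, Logic=1, History=2, Music=1, Algebra=3, Art=2. Each listed conflict is separated.

3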